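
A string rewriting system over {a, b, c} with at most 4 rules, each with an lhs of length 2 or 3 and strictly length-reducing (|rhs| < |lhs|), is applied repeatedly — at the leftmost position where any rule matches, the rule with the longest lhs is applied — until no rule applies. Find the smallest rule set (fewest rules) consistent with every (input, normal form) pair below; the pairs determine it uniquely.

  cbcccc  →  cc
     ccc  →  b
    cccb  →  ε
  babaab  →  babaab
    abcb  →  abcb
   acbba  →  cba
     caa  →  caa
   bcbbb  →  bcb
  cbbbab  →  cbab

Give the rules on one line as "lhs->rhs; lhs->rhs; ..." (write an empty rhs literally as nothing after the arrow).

  | cbcccc => cbbc => cc
  | ccc => b
  | cccb => bb => ε
  | babaab

acb->c; bb->; ccc->b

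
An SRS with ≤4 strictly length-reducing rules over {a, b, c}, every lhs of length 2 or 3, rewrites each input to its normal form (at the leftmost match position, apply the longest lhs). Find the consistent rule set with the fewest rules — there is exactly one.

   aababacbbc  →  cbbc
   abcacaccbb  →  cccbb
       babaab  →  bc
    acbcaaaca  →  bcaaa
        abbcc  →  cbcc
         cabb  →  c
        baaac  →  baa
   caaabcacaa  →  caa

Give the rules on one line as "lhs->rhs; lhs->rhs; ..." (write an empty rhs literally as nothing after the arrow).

  | aababacbbc => acabacbbc => abacbbc => cacbbc => cbbc
  | abcacaccbb => ccacaccbb => ccaccbb => cccbb
  | babaab => bcaab => bcac => bc
  | acbcaaaca => bcaaaca => bcaaa

ab->c; ac->; cab->a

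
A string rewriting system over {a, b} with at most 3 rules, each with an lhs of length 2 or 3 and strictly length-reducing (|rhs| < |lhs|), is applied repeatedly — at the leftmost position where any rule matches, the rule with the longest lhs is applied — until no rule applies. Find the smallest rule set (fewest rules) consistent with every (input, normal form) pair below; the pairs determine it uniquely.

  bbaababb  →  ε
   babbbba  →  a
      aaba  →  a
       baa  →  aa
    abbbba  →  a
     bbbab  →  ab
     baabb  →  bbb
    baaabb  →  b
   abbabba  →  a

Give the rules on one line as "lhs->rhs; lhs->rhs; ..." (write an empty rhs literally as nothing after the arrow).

  | bbaababb => baababb => aababb => bbabb => babb => abb => ε
  | babbbba => abbbba => bba => ba => a
  | aaba => bba => ba => a
  | baa => aa

aab->bb; abb->; ba->a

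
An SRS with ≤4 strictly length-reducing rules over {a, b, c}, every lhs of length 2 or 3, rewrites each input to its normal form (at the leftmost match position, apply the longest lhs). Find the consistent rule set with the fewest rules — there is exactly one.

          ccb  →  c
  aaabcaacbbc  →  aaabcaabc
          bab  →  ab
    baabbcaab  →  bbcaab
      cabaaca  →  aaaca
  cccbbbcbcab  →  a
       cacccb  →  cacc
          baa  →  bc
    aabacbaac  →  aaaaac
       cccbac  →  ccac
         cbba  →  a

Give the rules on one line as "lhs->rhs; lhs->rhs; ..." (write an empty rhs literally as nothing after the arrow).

  | ccb => c
  | aaabcaacbbc => aaabcaabc
  | bab => ab
  | baabbcaab => bcbbcaab => bbcaab

ba->a; baa->bc; cab->a; cb->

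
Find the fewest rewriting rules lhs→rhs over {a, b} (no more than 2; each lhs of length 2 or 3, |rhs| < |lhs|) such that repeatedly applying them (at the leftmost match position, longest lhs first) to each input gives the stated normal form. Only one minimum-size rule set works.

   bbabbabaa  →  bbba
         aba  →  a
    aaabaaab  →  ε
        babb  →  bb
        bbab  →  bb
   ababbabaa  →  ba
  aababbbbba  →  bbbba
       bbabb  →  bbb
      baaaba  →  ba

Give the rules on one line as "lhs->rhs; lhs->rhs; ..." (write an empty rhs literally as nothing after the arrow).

  | bbabbabaa => bbbabaa => bbbaa => bbba
  | aba => a
  | aaabaaab => aabaaab => abaaab => aaab => aab => ab => ε
  | babb => bb

aa->a; ab->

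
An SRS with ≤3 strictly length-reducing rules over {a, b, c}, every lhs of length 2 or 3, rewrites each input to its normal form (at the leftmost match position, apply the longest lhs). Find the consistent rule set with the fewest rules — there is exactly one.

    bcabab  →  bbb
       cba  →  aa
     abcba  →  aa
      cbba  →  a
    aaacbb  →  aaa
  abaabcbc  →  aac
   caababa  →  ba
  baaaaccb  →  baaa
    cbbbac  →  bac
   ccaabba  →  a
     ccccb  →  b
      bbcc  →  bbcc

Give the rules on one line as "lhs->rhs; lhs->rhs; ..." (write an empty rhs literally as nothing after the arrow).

ab->; ca->b; cb->a

  | bcabab => bbbab => bbb
  | cba => aa
  | abcba => cba => aa
  | cbba => aba => a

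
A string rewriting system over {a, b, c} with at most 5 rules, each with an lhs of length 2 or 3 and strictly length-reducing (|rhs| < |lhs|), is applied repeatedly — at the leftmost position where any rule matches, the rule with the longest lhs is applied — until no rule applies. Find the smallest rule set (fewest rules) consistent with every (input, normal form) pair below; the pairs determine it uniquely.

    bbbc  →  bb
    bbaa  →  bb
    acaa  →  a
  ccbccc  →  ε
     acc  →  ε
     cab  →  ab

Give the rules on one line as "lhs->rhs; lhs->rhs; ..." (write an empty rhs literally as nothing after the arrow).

aa->; bc->; ca->a; cc->a

  | bbbc => bb
  | bbaa => bb
  | acaa => aaa => a
  | ccbccc => abccc => acc => aa => ε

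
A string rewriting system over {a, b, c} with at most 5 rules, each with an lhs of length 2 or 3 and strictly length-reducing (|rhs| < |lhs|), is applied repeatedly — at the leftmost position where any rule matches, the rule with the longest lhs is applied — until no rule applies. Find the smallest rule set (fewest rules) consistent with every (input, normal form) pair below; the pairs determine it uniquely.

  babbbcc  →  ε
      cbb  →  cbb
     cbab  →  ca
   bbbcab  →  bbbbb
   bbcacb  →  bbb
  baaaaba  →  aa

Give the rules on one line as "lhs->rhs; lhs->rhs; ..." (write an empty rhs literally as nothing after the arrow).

ab->b; bab->a; bc->; bca->bb

  | babbbcc => abbcc => bbcc => bc => ε
  | cbb
  | cbab => ca
  | bbbcab => bbbbb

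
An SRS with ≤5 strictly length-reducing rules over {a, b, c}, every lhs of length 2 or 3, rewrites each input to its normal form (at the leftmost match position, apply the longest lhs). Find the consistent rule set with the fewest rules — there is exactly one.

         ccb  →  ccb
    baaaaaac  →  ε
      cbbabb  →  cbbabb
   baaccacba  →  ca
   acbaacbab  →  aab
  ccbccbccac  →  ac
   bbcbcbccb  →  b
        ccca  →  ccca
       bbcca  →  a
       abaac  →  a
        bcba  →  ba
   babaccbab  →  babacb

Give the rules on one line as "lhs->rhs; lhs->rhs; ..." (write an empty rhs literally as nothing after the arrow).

  | ccb
  | baaaaaac => baaaac => baac => bc => ε
  | cbbabb
  | baaccacba => bccacba => cacba => ca

baa->b; bc->; cba->; cbc->b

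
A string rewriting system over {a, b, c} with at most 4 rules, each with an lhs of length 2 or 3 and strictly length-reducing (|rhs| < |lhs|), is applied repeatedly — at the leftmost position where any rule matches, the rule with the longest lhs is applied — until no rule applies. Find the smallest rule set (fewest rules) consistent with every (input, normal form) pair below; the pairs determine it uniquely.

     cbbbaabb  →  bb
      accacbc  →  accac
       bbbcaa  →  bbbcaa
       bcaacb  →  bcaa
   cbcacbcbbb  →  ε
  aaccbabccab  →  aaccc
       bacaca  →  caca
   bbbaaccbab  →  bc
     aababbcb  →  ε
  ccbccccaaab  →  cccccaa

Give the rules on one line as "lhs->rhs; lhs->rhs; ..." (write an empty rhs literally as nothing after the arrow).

ab->; ba->; cb->

  | cbbbaabb => bbaabb => babb => bb
  | accacbc => accac
  | bbbcaa
  | bcaacb => bcaa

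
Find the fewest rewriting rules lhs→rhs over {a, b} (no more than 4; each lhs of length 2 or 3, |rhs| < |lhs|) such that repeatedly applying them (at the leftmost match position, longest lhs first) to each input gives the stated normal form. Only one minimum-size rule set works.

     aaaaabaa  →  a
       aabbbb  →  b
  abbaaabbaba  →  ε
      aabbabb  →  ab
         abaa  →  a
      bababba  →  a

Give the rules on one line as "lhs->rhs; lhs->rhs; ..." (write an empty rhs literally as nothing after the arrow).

aa->; ba->a; bb->b

  | aaaaabaa => aaabaa => abaa => aaa => a
  | aabbbb => bbbb => bbb => bb => b
  | abbaaabbaba => abaaabbaba => aaaabbaba => aabbaba => bbaba => baba => aba => aa => ε
  | aabbabb => bbabb => babb => abb => ab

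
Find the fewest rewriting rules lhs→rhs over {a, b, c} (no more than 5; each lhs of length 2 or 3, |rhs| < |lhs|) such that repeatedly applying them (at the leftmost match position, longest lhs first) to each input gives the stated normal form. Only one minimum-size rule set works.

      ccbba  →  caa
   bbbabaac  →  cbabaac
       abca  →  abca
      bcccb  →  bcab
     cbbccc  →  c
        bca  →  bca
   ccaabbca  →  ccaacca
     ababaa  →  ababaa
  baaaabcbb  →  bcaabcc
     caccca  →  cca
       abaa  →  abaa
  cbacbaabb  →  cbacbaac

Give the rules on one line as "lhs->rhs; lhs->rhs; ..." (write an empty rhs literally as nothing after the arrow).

  | ccbba => ccca => caa
  | bbbabaac => cbabaac
  | abca
  | bcccb => bcab

aaa->ca; bb->c; cac->; ccc->ca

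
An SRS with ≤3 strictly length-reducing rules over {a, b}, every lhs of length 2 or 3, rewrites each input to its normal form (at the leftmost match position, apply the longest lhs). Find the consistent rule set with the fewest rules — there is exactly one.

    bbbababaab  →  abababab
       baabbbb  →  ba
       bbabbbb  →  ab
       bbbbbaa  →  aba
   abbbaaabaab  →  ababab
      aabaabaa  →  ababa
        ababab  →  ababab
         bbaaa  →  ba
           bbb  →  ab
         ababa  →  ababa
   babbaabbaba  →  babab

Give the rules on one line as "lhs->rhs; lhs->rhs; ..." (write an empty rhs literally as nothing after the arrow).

  | bbbababaab => abababaab => abababab
  | baabbbb => babbbb => baabb => babb => baa => ba
  | bbabbbb => bbbbb => abbb => aab => ab
  | bbbbbaa => abbbaa => aabaa => abaa => aba

aa->a; bb->a; bba->b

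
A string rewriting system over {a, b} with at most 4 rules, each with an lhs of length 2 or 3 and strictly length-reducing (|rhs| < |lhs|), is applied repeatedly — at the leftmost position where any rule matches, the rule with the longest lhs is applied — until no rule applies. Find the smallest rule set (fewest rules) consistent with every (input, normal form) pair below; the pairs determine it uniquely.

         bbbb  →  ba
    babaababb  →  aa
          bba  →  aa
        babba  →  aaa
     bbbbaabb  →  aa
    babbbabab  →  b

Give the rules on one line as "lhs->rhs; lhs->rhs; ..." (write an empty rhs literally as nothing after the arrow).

ab->b; abb->ba; bb->a

  | bbbb => abb => ba
  | babaababb => bbaababb => aaababb => aababb => ababb => babb => bba => aa
  | bba => aa
  | babba => bbaa => aaa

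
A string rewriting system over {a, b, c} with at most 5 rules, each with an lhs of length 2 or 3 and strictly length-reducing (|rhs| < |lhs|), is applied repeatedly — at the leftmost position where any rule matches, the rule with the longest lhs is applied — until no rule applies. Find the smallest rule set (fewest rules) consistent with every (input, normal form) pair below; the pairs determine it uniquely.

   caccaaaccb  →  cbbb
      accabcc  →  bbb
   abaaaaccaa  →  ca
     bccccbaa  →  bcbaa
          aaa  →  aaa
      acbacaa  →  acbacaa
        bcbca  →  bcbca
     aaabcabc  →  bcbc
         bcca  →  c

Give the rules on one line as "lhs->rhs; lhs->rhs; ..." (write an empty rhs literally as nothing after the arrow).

  | caccaaaccb => cabaaaccb => cbaaaccb => cbaaabb => cbaabb => cbabb => cbbb
  | accabcc => ababcc => babcc => bbcc => bbb
  | abaaaaccaa => baaaaccaa => baaaabaa => baaabaa => baabaa => babaa => bbaa => ca
  | bccccbaa => bcbaa

ab->b; bba->c; cc->b; ccc->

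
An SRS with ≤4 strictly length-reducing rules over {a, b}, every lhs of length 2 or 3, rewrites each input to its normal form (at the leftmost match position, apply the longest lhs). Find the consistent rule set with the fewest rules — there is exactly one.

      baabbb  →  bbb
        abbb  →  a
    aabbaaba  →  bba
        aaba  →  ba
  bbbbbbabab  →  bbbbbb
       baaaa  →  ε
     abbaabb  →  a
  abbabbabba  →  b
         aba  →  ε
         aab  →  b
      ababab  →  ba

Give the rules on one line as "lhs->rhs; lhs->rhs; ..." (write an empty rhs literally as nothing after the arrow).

aa->; ab->a; baa->

  | baabbb => bbb
  | abbb => abb => ab => a
  | aabbaaba => bbaaba => bba
  | aaba => ba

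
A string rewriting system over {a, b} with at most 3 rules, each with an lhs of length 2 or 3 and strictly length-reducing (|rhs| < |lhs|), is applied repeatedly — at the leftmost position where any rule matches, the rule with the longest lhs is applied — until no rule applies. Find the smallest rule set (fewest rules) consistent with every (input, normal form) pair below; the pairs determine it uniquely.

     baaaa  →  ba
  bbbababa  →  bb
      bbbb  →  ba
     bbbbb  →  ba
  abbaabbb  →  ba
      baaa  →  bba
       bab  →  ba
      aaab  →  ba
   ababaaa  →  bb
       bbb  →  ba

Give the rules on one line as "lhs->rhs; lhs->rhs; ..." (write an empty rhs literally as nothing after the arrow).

  | baaaa => bbaa => bbb => ba
  | bbbababa => baababa => bbbaba => baaba => bbba => baa => bb
  | bbbb => bab => ba
  | bbbbb => babb => bab => ba

aa->b; ab->a; bbb->ba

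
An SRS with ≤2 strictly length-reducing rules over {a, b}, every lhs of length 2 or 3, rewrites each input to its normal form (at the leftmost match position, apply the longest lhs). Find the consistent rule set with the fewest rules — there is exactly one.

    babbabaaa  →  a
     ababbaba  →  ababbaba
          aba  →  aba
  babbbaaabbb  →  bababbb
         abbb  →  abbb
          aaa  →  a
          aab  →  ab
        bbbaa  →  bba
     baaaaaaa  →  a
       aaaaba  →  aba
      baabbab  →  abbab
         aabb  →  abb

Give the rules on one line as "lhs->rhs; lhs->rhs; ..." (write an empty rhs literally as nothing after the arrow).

aa->a; baa->a

  | babbabaaa => babbaaa => babaa => baa => a
  | ababbaba
  | aba
  | babbbaaabbb => babbaabbb => bababbb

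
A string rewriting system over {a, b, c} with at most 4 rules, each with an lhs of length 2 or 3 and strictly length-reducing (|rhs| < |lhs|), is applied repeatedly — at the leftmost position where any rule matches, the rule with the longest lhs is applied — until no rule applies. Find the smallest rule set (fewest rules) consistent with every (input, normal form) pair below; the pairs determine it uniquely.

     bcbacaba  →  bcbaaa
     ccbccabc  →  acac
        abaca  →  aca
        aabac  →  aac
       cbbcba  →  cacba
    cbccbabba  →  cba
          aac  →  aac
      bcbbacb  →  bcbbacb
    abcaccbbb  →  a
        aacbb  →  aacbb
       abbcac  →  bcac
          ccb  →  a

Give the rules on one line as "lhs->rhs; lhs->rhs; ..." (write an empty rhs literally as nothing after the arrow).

  | bcbacaba => bcbaaa
  | ccbccabc => accabc => acac
  | abaca => aca
  | aabac => aac

ab->; bbc->ac; cab->a; ccb->a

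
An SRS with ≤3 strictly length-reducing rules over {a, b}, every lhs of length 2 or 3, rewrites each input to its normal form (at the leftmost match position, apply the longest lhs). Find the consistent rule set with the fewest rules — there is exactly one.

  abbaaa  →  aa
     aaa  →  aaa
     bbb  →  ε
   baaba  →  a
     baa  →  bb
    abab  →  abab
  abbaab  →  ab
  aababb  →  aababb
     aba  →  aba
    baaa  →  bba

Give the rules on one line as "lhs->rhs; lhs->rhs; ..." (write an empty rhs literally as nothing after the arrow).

baa->bb; bbb->

  | abbaaa => abbba => aa
  | aaa
  | bbb => ε
  | baaba => bbba => a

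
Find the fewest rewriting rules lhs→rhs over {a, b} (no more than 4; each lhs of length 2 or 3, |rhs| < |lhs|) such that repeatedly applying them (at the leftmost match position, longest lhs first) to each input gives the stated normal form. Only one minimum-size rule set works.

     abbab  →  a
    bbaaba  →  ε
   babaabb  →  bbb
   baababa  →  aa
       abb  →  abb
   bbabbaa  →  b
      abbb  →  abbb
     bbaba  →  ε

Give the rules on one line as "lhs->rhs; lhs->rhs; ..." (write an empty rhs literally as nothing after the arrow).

aaa->b; ba->; baa->ba; bab->a

  | abbab => aba => a
  | bbaaba => bbaba => baa => ba => ε
  | babaabb => aaabb => bbb
  | baababa => bababa => aaba => aa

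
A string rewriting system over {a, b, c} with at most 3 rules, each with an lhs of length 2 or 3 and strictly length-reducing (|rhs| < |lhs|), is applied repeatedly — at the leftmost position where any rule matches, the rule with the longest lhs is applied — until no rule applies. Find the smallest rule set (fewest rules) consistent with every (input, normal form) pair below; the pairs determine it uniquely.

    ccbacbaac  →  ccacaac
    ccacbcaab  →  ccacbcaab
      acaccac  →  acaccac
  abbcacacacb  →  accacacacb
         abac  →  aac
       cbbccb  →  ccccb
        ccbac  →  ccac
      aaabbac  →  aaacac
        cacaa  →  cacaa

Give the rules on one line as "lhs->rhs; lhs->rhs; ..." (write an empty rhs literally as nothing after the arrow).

ba->a; bb->c

  | ccbacbaac => ccacbaac => ccacaac
  | ccacbcaab
  | acaccac
  | abbcacacacb => accacacacb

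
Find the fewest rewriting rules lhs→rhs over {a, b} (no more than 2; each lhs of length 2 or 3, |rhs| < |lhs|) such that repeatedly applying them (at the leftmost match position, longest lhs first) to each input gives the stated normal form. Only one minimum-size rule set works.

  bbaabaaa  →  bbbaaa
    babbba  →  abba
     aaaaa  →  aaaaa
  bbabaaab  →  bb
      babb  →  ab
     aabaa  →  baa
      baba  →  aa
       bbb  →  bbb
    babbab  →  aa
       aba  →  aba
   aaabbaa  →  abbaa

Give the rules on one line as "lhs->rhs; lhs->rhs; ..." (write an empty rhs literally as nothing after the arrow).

aab->b; bab->a

  | bbaabaaa => bbbaaa
  | babbba => abba
  | aaaaa
  | bbabaaab => baaaab => baab => bb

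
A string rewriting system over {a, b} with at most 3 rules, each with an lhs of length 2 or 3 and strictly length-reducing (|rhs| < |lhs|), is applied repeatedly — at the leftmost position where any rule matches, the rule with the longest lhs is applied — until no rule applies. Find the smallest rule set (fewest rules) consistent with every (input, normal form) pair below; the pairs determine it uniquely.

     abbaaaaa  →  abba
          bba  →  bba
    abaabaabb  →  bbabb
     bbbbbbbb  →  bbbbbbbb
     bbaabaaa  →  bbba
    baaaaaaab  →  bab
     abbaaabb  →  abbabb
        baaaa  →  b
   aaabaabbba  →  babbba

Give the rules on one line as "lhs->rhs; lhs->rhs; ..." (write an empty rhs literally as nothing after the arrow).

  | abbaaaaa => abbaaa => abba
  | bba
  | abaabaabb => babaabb => bbabb
  | bbbbbbbb

aa->; aba->b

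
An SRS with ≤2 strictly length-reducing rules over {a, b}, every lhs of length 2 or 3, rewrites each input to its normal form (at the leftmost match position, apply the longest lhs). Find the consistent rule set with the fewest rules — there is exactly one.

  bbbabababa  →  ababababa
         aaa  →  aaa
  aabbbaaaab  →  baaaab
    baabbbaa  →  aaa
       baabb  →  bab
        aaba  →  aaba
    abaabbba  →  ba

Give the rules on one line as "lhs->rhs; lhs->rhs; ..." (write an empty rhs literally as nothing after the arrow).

  | bbbabababa => ababababa
  | aaa
  | aabbbaaaab => abbaaaab => baaaab
  | baabbbaa => babbaa => bbaa => aaa

abb->b; bb->a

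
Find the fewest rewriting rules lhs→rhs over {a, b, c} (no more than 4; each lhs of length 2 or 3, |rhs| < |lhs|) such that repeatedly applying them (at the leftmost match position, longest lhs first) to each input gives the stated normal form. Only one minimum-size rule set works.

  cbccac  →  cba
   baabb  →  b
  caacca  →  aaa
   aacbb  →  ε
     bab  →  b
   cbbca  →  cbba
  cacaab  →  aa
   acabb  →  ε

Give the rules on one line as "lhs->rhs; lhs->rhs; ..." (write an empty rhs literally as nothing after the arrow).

  | cbccac => cbcac => cbac => cba
  | baabb => bab => b
  | caacca => aacca => aaca => aaa
  | aacbb => aabb => ab => ε

ab->; ac->a; ca->a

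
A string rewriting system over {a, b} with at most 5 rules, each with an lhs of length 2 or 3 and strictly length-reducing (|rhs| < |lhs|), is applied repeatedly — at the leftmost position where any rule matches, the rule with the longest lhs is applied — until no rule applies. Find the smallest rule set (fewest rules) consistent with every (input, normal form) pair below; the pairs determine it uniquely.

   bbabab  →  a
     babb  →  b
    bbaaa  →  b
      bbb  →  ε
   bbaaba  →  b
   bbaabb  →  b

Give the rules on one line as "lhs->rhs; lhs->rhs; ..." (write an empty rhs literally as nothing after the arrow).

  | bbabab => aabab => bbab => aab => bb => a
  | babb => abb => aa => b
  | bbaaa => aaaa => baa => aa => b
  | bbb => ε

aa->b; ba->a; bb->a; bbb->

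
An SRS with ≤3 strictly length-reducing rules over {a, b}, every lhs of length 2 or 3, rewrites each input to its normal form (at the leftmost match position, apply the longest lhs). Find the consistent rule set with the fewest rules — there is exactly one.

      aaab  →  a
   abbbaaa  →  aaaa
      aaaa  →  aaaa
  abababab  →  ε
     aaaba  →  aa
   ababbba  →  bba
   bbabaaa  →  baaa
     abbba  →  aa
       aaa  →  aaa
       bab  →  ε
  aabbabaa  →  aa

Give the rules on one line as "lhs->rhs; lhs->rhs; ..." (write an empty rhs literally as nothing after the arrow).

  | aaab => a
  | abbbaaa => abbaaa => abaaa => aaaa
  | aaaa
  | abababab => aababab => abab => aab => ε

aab->; ab->a; bab->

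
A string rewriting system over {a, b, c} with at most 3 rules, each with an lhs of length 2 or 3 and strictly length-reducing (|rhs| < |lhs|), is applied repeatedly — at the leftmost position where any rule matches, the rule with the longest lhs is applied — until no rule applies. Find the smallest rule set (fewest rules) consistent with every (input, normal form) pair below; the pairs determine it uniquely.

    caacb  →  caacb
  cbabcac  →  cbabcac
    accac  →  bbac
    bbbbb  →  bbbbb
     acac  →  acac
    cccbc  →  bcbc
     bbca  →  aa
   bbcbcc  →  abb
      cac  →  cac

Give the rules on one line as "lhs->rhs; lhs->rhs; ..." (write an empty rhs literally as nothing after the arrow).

  | caacb
  | cbabcac
  | accac => bbac
  | bbbbb

acc->bb; bbc->a; cc->b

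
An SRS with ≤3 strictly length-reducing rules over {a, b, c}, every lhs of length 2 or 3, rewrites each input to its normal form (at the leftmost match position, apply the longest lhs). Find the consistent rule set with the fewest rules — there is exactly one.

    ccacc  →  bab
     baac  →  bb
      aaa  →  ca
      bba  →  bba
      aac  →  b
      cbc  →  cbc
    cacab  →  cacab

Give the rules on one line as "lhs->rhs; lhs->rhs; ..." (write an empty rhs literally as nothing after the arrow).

aa->c; cc->b

  | ccacc => bacc => bab
  | baac => bcc => bb
  | aaa => ca
  | bba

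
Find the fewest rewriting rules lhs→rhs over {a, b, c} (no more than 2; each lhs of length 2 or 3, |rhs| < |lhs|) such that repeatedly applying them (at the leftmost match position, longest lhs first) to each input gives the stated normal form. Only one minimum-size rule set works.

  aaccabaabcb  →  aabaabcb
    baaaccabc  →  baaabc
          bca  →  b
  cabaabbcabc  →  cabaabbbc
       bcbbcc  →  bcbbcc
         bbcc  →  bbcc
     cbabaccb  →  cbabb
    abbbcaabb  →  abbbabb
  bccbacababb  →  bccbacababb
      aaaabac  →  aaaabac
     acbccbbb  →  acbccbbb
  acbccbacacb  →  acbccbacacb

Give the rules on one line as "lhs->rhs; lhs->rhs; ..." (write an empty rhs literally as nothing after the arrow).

  | aaccabaabcb => aabaabcb
  | baaaccabc => baaabc
  | bca => b
  | cabaabbcabc => cabaabbbc

acc->; bca->b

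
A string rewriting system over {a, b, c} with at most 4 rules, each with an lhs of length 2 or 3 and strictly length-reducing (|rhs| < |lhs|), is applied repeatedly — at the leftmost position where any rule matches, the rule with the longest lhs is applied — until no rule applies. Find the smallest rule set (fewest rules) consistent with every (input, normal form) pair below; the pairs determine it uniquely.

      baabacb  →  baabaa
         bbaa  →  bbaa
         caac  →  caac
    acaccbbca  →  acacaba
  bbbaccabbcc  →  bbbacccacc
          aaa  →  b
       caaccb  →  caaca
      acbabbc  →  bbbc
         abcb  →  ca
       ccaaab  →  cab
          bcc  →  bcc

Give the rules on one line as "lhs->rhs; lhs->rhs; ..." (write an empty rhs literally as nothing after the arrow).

aaa->b; abb->ca; abc->ab; cb->a

  | baabacb => baabaa
  | bbaa
  | caac
  | acaccbbca => acacabca => acacaba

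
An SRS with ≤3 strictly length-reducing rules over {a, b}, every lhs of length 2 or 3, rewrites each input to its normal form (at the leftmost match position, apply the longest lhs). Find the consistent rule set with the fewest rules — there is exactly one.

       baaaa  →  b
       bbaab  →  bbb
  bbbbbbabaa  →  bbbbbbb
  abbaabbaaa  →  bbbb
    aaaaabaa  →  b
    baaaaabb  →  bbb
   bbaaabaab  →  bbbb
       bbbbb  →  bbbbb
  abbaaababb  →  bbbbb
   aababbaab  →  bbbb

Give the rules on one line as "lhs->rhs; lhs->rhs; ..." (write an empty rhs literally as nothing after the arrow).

ab->b; ba->b

  | baaaa => baaa => baa => ba => b
  | bbaab => bbab => bbb
  | bbbbbbabaa => bbbbbbbaa => bbbbbbba => bbbbbbb
  | abbaabbaaa => bbaabbaaa => bbabbaaa => bbbbaaa => bbbbaa => bbbba => bbbb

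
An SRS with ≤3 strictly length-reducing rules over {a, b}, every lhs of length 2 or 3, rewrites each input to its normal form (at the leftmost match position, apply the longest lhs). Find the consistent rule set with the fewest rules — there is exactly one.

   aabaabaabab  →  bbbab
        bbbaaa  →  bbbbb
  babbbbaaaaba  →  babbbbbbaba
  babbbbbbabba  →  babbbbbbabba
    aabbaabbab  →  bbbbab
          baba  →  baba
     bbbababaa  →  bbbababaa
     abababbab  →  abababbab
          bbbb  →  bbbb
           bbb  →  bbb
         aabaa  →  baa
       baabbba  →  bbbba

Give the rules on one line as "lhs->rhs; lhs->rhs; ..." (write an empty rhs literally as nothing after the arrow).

  | aabaabaabab => baabaabab => bbaabab => bbbab
  | bbbaaa => bbbbb
  | babbbbaaaaba => babbbbbbaba
  | babbbbbbabba

aaa->bb; aab->b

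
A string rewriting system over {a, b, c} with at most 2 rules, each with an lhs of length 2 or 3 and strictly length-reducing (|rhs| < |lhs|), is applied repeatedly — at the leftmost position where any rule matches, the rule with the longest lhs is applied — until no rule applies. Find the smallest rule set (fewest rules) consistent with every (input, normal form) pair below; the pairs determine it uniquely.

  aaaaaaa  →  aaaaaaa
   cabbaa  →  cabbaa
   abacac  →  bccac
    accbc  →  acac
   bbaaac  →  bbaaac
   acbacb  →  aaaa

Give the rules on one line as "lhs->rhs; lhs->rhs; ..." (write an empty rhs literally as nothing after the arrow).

aba->bc; cb->a

  | aaaaaaa
  | cabbaa
  | abacac => bccac
  | accbc => acac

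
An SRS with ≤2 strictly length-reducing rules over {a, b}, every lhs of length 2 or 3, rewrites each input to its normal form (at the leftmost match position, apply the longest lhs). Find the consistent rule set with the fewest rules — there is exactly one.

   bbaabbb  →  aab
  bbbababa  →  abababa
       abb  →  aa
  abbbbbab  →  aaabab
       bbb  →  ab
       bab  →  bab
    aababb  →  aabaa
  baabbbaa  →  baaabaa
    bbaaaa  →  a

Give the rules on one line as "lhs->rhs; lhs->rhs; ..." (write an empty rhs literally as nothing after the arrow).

  | bbaabbb => bbabbb => bbbbb => abbb => aab
  | bbbababa => abababa
  | abb => aa
  | abbbbbab => aabbbab => aaabab

bb->a; bba->bb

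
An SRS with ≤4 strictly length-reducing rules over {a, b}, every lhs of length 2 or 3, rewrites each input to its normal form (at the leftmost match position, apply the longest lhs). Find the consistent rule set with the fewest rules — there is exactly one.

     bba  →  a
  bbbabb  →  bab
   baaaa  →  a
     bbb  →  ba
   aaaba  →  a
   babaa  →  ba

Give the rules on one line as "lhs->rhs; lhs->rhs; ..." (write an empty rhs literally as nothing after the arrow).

aa->b; aaa->b; bb->; bbb->ba

  | bba => a
  | bbbabb => baabb => bbbb => bab
  | baaaa => bba => a
  | bbb => ba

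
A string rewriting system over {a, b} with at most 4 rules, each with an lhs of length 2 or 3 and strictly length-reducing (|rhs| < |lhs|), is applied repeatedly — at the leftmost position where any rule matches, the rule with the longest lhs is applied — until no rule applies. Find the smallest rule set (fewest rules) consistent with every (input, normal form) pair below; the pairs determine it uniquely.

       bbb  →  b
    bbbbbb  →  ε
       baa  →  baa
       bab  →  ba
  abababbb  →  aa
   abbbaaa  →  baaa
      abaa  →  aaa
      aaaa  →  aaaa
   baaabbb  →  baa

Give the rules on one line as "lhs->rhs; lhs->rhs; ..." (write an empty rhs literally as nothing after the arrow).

ab->a; abb->; bb->

  | bbb => b
  | bbbbbb => bbbb => bb => ε
  | baa
  | bab => ba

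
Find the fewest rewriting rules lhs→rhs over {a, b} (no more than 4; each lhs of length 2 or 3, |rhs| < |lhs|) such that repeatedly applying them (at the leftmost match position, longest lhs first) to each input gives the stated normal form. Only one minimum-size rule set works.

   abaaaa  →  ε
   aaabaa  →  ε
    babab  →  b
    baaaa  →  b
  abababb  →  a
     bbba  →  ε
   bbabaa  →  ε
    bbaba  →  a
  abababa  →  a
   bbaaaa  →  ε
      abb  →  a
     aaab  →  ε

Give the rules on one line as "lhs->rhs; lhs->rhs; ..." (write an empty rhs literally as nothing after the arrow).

aa->; aaa->b; ba->; bb->

  | abaaaa => aaaa => ba => ε
  | aaabaa => bbaa => aa => ε
  | babab => bab => b
  | baaaa => aaa => b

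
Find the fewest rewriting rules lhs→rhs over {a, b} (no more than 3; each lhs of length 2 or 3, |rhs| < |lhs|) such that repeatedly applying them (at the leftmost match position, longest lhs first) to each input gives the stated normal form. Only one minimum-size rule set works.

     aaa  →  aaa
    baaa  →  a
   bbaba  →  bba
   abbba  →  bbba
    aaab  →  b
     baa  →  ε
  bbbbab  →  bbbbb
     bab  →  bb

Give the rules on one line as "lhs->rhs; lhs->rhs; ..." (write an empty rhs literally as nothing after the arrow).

ab->b; aba->a; baa->

  | aaa
  | baaa => a
  | bbaba => bba
  | abbba => bbba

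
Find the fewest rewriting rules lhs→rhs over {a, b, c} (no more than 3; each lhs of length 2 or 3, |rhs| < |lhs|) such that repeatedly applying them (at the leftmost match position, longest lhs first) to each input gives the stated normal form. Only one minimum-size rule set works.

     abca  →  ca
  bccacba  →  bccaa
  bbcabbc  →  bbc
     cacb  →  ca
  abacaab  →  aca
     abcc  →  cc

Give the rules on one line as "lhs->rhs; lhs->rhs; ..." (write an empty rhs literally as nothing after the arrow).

  | abca => ca
  | bccacba => bccaa
  | bbcabbc => bbcbc => bbc
  | cacb => ca

ab->; cb->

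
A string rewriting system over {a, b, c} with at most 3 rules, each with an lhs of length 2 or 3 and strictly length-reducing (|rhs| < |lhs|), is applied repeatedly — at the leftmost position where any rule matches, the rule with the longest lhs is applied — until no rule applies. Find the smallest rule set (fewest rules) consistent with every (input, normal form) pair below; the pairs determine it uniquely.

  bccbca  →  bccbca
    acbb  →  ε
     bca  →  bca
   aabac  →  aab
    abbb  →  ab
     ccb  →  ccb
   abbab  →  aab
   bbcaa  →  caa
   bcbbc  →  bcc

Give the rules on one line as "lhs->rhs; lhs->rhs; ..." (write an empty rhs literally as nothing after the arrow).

ac->; bb->

  | bccbca
  | acbb => bb => ε
  | bca
  | aabac => aab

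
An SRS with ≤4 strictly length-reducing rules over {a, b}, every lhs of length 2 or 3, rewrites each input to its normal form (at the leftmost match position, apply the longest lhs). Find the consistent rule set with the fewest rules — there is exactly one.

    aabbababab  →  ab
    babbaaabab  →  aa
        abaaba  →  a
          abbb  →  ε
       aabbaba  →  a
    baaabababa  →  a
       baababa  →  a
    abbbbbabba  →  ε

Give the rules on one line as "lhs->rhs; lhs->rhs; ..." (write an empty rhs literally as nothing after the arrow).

  | aabbababab => bababab => ababab => aabab => ab
  | babbaaabab => abbaaabab => aaaaabab => aaaab => aa
  | abaaba => aaba => a
  | abbb => aab => ε

aab->; ba->; bab->ab; bb->a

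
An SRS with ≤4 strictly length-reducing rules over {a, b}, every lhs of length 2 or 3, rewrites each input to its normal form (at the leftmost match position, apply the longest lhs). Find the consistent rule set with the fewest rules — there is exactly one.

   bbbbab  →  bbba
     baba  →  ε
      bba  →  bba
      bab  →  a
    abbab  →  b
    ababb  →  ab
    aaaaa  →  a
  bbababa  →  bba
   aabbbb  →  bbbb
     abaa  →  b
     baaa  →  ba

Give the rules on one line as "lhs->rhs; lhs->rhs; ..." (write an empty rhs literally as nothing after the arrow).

aa->; aba->ba; abb->a; bab->a

  | bbbbab => bbba
  | baba => aa => ε
  | bba
  | bab => a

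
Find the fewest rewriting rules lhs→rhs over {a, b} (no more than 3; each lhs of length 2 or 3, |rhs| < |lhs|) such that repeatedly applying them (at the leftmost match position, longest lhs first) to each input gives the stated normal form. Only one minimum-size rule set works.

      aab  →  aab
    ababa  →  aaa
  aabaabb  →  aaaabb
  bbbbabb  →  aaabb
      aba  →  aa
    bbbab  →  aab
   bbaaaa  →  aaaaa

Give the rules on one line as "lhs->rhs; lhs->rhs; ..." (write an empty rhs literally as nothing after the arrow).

ba->a; bba->aa

  | aab
  | ababa => aaba => aaa
  | aabaabb => aaaabb
  | bbbbabb => bbaabb => aaabb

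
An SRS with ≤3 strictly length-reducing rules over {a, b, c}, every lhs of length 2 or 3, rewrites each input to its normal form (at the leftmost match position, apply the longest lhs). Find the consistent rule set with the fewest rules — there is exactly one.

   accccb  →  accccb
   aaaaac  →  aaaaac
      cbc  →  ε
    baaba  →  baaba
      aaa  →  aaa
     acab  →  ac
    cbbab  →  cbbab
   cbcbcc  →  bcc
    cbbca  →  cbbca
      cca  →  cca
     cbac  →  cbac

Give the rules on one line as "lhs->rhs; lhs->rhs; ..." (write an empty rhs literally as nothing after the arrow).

  | accccb
  | aaaaac
  | cbc => ε
  | baaba

cab->c; cbc->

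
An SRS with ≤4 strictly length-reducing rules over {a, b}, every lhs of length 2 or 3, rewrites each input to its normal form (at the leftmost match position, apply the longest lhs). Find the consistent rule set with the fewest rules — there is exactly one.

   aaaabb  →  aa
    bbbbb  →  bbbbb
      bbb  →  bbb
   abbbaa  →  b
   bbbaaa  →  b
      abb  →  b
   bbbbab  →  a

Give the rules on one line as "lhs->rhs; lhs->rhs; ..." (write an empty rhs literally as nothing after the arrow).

ab->; ba->b; bab->a; bba->ba

  | aaaabb => aaab => aa
  | bbbbb
  | bbb
  | abbbaa => bbaa => baa => ba => b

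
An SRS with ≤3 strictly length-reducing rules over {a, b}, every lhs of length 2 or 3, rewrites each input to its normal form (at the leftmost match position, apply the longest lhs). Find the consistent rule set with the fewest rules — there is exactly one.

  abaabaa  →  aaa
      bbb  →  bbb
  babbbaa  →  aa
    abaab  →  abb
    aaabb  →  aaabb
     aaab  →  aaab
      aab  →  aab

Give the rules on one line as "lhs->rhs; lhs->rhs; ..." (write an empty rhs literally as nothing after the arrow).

  | abaabaa => ababaa => abbaa => aaa
  | bbb
  | babbbaa => bbbbaa => bbaa => aa
  | abaab => abab => abb

ba->b; bba->a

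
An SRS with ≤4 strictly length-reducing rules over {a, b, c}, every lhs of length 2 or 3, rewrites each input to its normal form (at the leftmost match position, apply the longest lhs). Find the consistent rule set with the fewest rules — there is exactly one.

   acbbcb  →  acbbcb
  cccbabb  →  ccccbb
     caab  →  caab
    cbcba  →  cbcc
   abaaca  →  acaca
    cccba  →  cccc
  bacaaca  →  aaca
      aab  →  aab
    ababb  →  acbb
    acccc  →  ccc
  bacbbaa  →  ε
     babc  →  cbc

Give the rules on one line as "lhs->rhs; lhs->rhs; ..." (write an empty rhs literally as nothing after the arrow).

  | acbbcb
  | cccbabb => ccccbb
  | caab
  | cbcba => cbcc

acc->c; ba->c; bac->; bca->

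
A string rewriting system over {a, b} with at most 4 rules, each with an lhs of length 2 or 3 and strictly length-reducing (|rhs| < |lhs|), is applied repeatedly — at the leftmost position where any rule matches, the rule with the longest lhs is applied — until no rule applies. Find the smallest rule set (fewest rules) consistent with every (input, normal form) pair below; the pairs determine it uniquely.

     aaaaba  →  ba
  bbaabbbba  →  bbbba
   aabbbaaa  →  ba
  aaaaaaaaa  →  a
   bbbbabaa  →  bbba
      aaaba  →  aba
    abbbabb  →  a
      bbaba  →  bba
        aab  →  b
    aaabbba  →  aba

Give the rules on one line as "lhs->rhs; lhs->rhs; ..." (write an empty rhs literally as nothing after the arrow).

aa->; abb->a; baa->a; bab->b

  | aaaaba => aaba => ba
  | bbaabbbba => babbbba => bbbba
  | aabbbaaa => bbbaaa => bbaa => ba
  | aaaaaaaaa => aaaaaaa => aaaaa => aaa => a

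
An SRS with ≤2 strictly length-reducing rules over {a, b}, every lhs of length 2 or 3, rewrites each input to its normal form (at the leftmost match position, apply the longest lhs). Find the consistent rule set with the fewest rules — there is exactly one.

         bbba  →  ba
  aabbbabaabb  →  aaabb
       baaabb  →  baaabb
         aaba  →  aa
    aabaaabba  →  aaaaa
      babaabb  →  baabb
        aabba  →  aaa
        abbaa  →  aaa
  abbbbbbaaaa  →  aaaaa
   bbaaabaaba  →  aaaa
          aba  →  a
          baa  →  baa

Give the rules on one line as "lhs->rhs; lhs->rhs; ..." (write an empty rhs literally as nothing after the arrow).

aba->a; bba->a

  | bbba => ba
  | aabbbabaabb => aababaabb => aabaabb => aaabb
  | baaabb
  | aaba => aa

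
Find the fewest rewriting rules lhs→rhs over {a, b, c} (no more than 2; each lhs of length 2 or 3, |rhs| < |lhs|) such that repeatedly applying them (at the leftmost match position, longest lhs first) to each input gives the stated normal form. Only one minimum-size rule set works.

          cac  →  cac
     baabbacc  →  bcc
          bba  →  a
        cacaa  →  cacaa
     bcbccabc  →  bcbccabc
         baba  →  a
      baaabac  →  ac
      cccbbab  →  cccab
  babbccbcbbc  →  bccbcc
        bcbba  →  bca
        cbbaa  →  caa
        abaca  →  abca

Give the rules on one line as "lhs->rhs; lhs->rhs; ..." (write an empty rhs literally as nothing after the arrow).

  | cac
  | baabbacc => babbacc => bbbacc => bacc => bcc
  | bba => a
  | cacaa

ba->b; bb->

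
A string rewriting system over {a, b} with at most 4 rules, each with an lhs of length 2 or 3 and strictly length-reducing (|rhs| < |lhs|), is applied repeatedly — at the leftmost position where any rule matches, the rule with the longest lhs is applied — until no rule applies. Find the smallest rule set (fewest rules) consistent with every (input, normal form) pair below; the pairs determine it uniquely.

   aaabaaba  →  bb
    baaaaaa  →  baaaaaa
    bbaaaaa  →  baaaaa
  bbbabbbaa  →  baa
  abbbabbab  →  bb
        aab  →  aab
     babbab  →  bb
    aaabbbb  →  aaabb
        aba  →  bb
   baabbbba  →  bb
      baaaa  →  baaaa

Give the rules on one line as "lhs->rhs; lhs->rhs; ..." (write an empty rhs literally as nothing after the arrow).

  | aaabaaba => aabbaba => aababa => abbba => abba => aba => bb
  | baaaaaa
  | bbaaaaa => baaaaa
  | bbbabbbaa => bbabbbaa => babbbaa => bbbbaa => bbbaa => bbaa => baa

aba->bb; bab->bb; bba->ba; bbb->bb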